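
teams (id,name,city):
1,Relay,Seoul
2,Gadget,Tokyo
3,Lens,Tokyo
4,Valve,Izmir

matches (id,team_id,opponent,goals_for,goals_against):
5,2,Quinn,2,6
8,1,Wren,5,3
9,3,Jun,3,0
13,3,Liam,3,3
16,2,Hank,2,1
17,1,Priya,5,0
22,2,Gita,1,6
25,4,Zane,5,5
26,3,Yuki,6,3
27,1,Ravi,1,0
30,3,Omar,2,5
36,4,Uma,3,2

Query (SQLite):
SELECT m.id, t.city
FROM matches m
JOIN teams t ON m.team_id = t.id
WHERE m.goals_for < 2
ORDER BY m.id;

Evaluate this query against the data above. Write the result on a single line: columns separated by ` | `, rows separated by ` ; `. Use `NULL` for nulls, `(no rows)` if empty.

22 | Tokyo ; 27 | Seoul

Each matches row matches the teams row where team_id = teams.id.
Then keep rows with m.goals_for < 2.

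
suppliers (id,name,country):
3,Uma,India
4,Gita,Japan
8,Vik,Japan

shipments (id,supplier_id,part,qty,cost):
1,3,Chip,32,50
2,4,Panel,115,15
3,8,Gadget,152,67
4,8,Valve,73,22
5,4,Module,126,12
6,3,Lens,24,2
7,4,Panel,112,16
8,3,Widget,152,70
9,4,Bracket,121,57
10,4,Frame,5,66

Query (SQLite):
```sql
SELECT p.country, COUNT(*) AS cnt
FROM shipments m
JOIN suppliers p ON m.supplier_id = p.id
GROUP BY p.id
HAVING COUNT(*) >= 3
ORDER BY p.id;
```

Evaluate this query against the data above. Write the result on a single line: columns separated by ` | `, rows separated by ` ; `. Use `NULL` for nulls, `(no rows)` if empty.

Join each shipments row to its suppliers via supplier_id.
Group joined rows by suppliers.id; compute COUNT(*) per group.
HAVING: keep groups with count ≥ 3.
  3: ids {1, 6, 8} → COUNT(*)=3
  4: ids {2, 5, 7, 9, 10} → COUNT(*)=5
  8: ids {3, 4} → COUNT(*)=2

India | 3 ; Japan | 5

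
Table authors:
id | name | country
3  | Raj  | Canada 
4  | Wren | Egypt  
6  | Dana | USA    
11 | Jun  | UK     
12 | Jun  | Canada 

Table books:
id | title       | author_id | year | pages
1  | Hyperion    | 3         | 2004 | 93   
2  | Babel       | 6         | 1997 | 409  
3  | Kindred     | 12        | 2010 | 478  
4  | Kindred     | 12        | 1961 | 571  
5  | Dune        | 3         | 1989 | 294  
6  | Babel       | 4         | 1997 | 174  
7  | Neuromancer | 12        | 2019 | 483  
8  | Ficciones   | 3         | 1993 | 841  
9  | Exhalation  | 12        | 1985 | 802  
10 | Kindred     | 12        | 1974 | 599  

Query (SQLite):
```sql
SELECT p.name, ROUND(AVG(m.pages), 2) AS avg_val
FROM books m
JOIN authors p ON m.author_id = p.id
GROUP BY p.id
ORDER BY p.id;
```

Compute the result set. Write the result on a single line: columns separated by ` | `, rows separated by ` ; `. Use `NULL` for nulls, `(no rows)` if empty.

Raj | 409.33 ; Wren | 174 ; Dana | 409 ; Jun | 586.6

Join each books row to its authors via author_id.
Group joined rows by authors.id; compute ROUND(AVG(m.pages), 2) per group.
  3: ids {1, 5, 8} → ROUND(AVG(m.pages), 2)=409.33
  4: ids {6} → ROUND(AVG(m.pages), 2)=174
  6: ids {2} → ROUND(AVG(m.pages), 2)=409
  12: ids {3, 4, 7, 9, 10} → ROUND(AVG(m.pages), 2)=586.6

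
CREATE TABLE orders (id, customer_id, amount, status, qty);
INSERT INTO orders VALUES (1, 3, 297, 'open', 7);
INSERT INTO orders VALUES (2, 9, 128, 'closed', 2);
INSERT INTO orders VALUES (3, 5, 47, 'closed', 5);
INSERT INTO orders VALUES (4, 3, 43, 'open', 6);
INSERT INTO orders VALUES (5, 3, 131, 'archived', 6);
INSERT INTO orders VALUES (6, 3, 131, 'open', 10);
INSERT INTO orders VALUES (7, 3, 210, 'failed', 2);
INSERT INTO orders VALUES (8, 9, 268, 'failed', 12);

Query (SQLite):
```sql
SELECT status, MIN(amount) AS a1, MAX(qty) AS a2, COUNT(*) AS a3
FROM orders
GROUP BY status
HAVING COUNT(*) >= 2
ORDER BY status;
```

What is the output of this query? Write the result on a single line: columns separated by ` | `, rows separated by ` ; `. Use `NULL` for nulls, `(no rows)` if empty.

closed | 47 | 5 | 2 ; failed | 210 | 12 | 2 ; open | 43 | 10 | 3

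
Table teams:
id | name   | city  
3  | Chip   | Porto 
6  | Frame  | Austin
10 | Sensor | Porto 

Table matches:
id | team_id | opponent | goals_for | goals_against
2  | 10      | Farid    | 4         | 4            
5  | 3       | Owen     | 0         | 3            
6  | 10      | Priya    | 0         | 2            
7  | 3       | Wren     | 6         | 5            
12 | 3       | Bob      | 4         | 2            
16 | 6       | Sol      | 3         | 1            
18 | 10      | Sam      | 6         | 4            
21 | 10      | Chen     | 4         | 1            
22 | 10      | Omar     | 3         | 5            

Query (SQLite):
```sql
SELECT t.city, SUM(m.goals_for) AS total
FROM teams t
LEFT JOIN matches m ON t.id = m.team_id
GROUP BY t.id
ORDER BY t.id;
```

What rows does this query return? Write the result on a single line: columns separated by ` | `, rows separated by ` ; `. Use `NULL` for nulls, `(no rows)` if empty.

Porto | 10 ; Austin | 3 ; Porto | 17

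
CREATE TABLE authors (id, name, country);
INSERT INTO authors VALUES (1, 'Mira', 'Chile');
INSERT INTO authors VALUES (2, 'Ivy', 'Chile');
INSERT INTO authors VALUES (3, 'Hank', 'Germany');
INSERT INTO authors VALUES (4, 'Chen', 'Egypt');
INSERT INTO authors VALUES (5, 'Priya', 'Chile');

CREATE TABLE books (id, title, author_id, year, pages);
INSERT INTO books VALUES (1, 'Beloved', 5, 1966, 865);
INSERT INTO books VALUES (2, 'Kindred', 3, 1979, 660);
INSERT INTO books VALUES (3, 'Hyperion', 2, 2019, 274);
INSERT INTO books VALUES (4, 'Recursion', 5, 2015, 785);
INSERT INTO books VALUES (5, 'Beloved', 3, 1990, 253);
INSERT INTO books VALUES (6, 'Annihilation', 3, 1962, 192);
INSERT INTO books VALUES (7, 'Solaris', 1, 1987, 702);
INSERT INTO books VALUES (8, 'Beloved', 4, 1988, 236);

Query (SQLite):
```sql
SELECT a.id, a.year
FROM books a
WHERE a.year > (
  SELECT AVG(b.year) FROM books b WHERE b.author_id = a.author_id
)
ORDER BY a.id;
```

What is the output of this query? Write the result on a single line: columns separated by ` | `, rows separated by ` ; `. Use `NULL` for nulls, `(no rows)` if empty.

For each books row a, compute AVG(year) over rows sharing a.author_id.
Keep row a if a.year > that per-group AVG.
  author_id=1: AVG(year) = 1987.0
  author_id=2: AVG(year) = 2019.0
  author_id=3: AVG(year) = 1977.0
  author_id=4: AVG(year) = 1988.0
  author_id=5: AVG(year) = 1990.5

2 | 1979 ; 4 | 2015 ; 5 | 1990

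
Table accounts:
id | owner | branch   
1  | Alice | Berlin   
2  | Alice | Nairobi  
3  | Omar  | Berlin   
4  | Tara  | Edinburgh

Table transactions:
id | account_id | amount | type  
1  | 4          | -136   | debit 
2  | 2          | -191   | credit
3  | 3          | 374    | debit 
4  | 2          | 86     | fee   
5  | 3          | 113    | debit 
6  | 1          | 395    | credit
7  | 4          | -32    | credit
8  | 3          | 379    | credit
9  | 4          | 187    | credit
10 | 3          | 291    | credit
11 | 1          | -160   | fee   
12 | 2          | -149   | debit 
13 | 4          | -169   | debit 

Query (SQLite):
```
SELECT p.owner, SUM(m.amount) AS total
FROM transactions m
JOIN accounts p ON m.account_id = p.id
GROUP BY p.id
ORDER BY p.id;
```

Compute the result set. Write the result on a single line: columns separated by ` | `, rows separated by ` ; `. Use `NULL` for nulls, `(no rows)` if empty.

Join each transactions row to its accounts via account_id.
Group joined rows by accounts.id; compute SUM(m.amount) per group.
  1: ids {6, 11} → SUM(m.amount)=235
  2: ids {2, 4, 12} → SUM(m.amount)=-254
  3: ids {3, 5, 8, 10} → SUM(m.amount)=1157
  4: ids {1, 7, 9, 13} → SUM(m.amount)=-150

Alice | 235 ; Alice | -254 ; Omar | 1157 ; Tara | -150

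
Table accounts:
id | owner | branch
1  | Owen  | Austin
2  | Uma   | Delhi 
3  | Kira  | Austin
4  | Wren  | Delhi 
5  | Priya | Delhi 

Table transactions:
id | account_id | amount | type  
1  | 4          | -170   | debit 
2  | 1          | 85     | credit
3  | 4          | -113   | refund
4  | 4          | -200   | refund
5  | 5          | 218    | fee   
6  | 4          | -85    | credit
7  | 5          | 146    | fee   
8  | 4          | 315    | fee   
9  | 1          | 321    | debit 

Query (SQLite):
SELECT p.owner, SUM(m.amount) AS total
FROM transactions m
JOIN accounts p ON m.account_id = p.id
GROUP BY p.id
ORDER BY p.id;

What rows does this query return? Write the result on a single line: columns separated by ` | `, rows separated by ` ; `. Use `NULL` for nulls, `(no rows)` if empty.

Join each transactions row to its accounts via account_id.
Group joined rows by accounts.id; compute SUM(m.amount) per group.
  1: ids {2, 9} → SUM(m.amount)=406
  4: ids {1, 3, 4, 6, 8} → SUM(m.amount)=-253
  5: ids {5, 7} → SUM(m.amount)=364

Owen | 406 ; Wren | -253 ; Priya | 364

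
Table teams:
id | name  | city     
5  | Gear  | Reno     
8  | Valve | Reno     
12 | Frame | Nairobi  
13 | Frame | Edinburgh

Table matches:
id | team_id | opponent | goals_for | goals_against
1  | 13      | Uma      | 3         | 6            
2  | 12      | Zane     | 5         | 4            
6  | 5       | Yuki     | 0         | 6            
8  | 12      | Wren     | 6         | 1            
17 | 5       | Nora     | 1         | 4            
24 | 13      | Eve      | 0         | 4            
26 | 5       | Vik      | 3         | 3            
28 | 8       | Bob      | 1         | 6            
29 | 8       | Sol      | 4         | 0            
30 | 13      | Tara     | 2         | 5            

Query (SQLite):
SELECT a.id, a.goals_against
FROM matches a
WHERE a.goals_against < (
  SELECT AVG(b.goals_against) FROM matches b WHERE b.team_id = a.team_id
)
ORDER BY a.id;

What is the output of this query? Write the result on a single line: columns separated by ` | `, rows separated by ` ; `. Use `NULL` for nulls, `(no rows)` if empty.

For each matches row a, compute AVG(goals_against) over rows sharing a.team_id.
Keep row a if a.goals_against < that per-group AVG.
  team_id=5: AVG(goals_against) = 4.333333
  team_id=8: AVG(goals_against) = 3.0
  team_id=12: AVG(goals_against) = 2.5
  team_id=13: AVG(goals_against) = 5.0

8 | 1 ; 17 | 4 ; 24 | 4 ; 26 | 3 ; 29 | 0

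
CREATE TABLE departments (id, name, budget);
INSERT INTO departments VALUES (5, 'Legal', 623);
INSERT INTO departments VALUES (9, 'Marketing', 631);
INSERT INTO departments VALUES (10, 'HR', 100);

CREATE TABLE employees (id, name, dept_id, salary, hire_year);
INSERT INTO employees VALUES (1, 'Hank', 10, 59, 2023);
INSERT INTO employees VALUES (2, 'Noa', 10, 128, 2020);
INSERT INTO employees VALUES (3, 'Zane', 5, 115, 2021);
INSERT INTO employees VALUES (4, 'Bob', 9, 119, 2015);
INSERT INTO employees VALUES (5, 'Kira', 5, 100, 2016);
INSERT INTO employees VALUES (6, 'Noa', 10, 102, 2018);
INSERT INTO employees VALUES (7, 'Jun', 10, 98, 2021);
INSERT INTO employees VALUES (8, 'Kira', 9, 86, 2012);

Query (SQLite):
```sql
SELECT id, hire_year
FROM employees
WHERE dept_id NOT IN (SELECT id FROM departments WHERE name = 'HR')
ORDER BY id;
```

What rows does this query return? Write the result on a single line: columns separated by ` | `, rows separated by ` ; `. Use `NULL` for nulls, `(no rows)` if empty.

Inner query: departments.id where name = 'HR'.
Outer: keep employees rows whose dept_id is not in that set.
Inner query → {10}

3 | 2021 ; 4 | 2015 ; 5 | 2016 ; 8 | 2012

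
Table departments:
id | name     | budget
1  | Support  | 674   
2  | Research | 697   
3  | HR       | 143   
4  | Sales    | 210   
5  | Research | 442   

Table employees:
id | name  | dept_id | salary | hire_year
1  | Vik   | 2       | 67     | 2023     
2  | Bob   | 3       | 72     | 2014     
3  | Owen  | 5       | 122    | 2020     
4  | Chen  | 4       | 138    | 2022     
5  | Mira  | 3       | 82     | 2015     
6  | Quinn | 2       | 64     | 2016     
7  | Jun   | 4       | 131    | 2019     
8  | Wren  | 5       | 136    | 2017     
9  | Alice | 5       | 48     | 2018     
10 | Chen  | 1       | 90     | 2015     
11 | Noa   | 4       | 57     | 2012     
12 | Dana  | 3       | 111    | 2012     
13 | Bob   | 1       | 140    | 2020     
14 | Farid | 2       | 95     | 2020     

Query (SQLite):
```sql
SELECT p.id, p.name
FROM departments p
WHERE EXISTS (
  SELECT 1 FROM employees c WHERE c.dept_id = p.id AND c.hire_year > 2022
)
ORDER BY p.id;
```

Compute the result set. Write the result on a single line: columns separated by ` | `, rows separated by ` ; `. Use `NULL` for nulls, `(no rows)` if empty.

For each departments row, check whether any employees with matching dept_id has hire_year > 2022.
Keep rows where that is true.

2 | Research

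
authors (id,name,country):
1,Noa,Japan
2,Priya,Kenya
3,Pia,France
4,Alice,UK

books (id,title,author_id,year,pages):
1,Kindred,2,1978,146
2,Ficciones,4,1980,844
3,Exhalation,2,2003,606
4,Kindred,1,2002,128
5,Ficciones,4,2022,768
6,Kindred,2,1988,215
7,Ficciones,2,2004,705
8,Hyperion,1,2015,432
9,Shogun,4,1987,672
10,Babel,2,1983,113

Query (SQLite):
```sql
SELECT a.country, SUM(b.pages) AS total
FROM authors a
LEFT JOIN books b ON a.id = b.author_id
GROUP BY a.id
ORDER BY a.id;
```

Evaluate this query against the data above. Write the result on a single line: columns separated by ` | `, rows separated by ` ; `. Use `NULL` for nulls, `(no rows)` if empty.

Japan | 560 ; Kenya | 1785 ; France | NULL ; UK | 2284

LEFT JOIN keeps every authors row; unmatched ones get NULL for books columns.
Group by authors.id and compute SUM(b.pages). SUM over an all-NULL group is NULL.
  1: ids {4, 8} → SUM(b.pages)=560
  2: ids {1, 3, 6, 7, 10} → SUM(b.pages)=1785
  3: ids {—} → SUM(b.pages)=NULL
  4: ids {2, 5, 9} → SUM(b.pages)=2284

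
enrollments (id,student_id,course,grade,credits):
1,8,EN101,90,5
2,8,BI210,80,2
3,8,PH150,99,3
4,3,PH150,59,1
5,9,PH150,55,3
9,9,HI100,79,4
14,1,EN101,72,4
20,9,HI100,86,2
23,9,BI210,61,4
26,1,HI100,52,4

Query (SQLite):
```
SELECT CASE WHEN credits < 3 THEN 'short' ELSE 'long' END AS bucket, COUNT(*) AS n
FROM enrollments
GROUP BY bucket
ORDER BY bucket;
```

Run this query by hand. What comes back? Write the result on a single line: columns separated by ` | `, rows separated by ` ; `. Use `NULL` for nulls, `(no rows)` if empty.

Bucket rows by credits < 3 → 'short' else 'long'; count each bucket.

long | 7 ; short | 3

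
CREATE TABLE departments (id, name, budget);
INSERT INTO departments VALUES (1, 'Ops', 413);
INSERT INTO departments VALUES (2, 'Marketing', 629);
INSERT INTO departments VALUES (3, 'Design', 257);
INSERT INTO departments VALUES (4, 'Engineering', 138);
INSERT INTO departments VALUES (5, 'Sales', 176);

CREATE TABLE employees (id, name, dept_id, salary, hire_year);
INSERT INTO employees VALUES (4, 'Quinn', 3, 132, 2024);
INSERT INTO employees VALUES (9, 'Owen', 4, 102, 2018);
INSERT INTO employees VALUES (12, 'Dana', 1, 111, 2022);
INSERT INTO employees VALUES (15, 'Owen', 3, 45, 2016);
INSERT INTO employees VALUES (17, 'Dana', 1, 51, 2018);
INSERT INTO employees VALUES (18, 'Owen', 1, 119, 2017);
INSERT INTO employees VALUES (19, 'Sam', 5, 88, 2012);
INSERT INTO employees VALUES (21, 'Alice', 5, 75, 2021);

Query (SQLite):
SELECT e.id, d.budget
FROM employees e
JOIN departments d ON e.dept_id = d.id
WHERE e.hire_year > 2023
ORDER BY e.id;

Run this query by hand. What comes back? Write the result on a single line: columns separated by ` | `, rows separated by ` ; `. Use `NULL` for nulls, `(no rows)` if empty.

4 | 257

Each employees row matches the departments row where dept_id = departments.id.
Then keep rows with e.hire_year > 2023.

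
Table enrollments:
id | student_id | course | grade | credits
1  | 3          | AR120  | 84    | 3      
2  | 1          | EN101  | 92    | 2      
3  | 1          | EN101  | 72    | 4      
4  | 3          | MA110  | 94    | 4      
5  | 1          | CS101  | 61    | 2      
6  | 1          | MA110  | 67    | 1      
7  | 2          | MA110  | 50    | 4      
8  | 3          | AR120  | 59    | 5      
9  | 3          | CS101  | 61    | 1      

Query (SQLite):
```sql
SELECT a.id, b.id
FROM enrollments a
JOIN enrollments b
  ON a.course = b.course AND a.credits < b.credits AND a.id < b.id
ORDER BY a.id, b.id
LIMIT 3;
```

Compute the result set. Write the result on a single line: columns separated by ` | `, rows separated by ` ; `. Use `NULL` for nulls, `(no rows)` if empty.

Pairs (a,b) with same course, a.credits < b.credits, a.id < b.id.
course groups: AR120:{1,8} CS101:{5,9} EN101:{2,3} MA110:{4,6,7}
Ordered by (a.id, b.id); first 3.

1 | 8 ; 2 | 3 ; 6 | 7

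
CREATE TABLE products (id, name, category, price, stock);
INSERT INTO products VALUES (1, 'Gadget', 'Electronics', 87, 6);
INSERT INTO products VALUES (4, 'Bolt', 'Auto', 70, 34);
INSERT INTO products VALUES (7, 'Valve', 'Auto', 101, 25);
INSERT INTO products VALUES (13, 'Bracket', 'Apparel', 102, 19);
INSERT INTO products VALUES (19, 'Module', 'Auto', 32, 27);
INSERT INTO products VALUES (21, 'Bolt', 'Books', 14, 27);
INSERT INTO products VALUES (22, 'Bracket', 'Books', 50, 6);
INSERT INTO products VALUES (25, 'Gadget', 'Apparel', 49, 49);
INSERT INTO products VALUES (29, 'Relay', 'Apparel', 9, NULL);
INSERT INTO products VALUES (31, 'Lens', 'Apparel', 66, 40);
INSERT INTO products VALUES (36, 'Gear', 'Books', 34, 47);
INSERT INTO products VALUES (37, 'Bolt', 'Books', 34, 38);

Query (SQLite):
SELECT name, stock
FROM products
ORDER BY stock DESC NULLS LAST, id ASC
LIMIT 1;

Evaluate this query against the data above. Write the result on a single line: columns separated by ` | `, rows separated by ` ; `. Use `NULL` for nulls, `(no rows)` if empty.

Gadget | 49

Sort by stock desc, tiebreak id asc: (49, id=25), (47, id=36), (40, id=31), (38, id=37) …. Take first 1.
NULLS LAST: NULL stock rows go after all non-NULL rows (among themselves ordered by id asc).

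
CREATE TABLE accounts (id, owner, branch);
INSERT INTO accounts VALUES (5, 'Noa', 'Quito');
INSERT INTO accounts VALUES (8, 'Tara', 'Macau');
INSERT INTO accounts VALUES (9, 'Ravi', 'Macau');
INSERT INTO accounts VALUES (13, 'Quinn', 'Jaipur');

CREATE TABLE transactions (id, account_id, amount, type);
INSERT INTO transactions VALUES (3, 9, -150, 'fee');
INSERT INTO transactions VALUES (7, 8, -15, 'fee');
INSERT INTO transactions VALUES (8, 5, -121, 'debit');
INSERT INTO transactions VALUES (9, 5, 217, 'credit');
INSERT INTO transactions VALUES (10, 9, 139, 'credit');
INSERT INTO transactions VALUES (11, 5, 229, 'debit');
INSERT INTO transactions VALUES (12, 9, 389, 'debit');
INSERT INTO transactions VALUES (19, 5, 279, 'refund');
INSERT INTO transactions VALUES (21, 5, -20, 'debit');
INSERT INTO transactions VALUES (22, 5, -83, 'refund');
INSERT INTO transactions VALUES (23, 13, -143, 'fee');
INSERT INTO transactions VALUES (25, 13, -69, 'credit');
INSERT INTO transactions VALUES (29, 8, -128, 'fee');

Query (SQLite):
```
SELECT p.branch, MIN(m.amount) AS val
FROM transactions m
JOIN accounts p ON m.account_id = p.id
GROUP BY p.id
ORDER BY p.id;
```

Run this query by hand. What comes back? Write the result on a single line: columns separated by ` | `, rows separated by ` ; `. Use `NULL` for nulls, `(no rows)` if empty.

Quito | -121 ; Macau | -128 ; Macau | -150 ; Jaipur | -143

Join each transactions row to its accounts via account_id.
Group joined rows by accounts.id; compute MIN(m.amount) per group.
  5: ids {8, 9, 11, 19, 21, 22} → MIN(m.amount)=-121
  8: ids {7, 29} → MIN(m.amount)=-128
  9: ids {3, 10, 12} → MIN(m.amount)=-150
  13: ids {23, 25} → MIN(m.amount)=-143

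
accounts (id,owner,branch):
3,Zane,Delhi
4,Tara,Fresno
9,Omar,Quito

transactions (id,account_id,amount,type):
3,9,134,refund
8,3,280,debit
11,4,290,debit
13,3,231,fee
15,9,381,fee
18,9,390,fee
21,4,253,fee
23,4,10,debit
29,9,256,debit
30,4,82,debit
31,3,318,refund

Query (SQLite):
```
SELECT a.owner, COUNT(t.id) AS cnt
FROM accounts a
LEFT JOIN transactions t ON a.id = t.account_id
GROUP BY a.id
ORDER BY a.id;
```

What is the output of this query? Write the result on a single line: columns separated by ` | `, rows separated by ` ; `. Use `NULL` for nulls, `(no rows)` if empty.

Zane | 3 ; Tara | 4 ; Omar | 4

LEFT JOIN keeps every accounts row; unmatched ones get NULL for transactions columns.
Group by accounts.id and compute COUNT(t.id). COUNT(col) of an all-NULL group is 0.
  3: ids {8, 13, 31} → COUNT(t.id)=3
  4: ids {11, 21, 23, 30} → COUNT(t.id)=4
  9: ids {3, 15, 18, 29} → COUNT(t.id)=4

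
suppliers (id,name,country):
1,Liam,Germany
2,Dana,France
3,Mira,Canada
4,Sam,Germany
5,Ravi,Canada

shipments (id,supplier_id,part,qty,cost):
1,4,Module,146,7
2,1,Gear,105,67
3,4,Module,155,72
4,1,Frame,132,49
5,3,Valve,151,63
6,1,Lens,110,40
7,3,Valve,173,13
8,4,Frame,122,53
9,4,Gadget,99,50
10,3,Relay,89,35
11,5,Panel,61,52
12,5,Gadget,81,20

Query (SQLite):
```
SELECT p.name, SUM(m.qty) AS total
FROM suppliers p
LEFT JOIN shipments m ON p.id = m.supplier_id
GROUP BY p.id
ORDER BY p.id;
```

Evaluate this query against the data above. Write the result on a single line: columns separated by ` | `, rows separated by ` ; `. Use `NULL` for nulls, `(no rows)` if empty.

Liam | 347 ; Dana | NULL ; Mira | 413 ; Sam | 522 ; Ravi | 142

LEFT JOIN keeps every suppliers row; unmatched ones get NULL for shipments columns.
Group by suppliers.id and compute SUM(m.qty). SUM over an all-NULL group is NULL.
  1: ids {2, 4, 6} → SUM(m.qty)=347
  2: ids {—} → SUM(m.qty)=NULL
  3: ids {5, 7, 10} → SUM(m.qty)=413
  4: ids {1, 3, 8, 9} → SUM(m.qty)=522
  5: ids {11, 12} → SUM(m.qty)=142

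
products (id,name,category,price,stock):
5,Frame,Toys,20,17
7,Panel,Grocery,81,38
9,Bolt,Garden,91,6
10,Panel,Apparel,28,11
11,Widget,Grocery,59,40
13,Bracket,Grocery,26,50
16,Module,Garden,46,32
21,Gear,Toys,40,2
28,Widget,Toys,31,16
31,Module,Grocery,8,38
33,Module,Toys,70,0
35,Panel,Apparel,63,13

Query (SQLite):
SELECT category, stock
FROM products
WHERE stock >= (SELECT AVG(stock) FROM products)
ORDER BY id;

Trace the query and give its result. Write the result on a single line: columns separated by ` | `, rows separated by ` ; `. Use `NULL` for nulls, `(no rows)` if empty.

Scalar subquery: AVG(stock) over all products rows = 21.916667 (≈; comparison uses full precision).
Keep rows where stock >= that value.

Grocery | 38 ; Grocery | 40 ; Grocery | 50 ; Garden | 32 ; Grocery | 38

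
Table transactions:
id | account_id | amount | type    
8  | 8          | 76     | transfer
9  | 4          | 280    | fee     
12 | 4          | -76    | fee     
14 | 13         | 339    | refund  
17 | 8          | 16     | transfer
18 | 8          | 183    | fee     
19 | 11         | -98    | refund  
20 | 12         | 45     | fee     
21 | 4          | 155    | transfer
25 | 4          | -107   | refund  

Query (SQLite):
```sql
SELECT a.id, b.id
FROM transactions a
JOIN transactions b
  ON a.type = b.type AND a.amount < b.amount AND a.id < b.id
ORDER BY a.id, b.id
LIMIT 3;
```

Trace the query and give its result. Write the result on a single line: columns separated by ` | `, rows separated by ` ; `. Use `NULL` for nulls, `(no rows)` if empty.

Pairs (a,b) with same type, a.amount < b.amount, a.id < b.id.
type groups: fee:{9,12,18,20} refund:{14,19,25} transfer:{8,17,21}
Ordered by (a.id, b.id); first 3.

8 | 21 ; 12 | 18 ; 12 | 20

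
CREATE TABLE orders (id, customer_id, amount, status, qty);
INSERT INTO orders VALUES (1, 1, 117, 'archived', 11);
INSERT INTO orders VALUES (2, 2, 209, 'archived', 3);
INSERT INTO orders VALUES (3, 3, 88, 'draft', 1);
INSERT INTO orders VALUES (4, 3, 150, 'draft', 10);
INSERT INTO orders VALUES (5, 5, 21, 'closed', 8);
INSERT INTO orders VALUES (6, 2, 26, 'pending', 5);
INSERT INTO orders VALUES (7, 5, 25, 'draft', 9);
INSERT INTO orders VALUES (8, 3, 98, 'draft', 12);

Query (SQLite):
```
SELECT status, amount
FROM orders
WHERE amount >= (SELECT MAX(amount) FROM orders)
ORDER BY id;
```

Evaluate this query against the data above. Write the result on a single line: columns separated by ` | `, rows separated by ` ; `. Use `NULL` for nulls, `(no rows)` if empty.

archived | 209

Scalar subquery: MAX(amount) over all orders rows = 209.
Keep rows where amount >= that value.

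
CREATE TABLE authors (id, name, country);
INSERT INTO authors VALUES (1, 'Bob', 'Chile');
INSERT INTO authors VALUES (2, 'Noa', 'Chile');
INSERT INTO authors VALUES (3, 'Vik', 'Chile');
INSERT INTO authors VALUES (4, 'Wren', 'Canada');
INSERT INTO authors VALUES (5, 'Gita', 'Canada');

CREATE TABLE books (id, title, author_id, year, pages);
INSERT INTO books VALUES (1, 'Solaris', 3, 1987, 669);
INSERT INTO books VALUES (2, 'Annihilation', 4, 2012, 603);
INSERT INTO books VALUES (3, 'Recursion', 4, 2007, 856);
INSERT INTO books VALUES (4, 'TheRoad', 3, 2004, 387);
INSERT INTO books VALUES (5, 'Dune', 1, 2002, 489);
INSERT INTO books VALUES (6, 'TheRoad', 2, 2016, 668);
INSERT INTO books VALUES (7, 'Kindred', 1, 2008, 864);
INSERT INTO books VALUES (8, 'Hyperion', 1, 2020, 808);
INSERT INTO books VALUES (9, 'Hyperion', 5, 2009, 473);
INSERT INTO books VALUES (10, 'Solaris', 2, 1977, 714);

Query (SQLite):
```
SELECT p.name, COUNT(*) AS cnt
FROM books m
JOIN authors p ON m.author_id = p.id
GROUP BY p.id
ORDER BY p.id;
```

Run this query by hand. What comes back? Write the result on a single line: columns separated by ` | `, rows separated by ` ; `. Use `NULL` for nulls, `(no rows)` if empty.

Join each books row to its authors via author_id.
Group joined rows by authors.id; compute COUNT(*) per group.
  1: ids {5, 7, 8} → COUNT(*)=3
  2: ids {6, 10} → COUNT(*)=2
  3: ids {1, 4} → COUNT(*)=2
  4: ids {2, 3} → COUNT(*)=2
  5: ids {9} → COUNT(*)=1

Bob | 3 ; Noa | 2 ; Vik | 2 ; Wren | 2 ; Gita | 1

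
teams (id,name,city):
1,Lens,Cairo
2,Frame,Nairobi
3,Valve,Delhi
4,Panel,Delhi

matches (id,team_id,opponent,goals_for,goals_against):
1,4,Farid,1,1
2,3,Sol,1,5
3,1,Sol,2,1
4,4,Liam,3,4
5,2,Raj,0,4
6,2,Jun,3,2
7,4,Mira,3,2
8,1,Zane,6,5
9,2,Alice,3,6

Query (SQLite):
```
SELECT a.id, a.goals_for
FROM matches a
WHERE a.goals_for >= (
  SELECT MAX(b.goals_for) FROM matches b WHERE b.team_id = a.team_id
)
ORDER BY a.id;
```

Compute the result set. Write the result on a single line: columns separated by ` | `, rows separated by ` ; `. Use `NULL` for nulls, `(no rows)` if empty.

2 | 1 ; 4 | 3 ; 6 | 3 ; 7 | 3 ; 8 | 6 ; 9 | 3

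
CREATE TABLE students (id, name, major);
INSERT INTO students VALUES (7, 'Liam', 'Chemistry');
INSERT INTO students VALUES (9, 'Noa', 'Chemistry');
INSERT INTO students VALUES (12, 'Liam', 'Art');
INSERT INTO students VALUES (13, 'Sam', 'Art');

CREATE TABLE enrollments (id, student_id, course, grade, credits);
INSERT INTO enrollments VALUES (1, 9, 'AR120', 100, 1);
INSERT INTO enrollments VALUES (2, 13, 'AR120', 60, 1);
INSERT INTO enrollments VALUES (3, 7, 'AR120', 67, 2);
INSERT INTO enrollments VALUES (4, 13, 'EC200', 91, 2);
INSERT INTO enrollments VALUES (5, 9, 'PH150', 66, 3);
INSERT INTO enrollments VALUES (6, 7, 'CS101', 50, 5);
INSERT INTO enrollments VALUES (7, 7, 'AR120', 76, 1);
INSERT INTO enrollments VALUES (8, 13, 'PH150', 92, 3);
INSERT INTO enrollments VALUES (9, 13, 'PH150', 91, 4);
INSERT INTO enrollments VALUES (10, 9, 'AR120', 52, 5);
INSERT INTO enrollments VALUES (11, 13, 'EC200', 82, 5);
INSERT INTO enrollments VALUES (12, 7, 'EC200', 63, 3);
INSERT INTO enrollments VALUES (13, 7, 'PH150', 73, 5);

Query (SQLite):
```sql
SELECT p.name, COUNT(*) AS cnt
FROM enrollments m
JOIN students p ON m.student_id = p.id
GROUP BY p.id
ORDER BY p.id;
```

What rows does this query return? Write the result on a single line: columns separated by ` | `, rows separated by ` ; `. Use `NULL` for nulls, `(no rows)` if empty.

Liam | 5 ; Noa | 3 ; Sam | 5

Join each enrollments row to its students via student_id.
Group joined rows by students.id; compute COUNT(*) per group.
  7: ids {3, 6, 7, 12, 13} → COUNT(*)=5
  9: ids {1, 5, 10} → COUNT(*)=3
  13: ids {2, 4, 8, 9, 11} → COUNT(*)=5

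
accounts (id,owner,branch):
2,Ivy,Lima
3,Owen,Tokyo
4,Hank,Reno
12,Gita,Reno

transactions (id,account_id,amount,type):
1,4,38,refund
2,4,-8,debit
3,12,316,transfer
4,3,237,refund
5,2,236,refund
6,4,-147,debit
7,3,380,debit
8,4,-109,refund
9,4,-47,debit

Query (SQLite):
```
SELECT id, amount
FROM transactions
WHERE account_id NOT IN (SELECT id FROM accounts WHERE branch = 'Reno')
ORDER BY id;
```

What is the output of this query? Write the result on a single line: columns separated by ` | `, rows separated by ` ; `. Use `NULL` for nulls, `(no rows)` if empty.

Inner query: accounts.id where branch = 'Reno'.
Outer: keep transactions rows whose account_id is not in that set.
Inner query → {4, 12}

4 | 237 ; 5 | 236 ; 7 | 380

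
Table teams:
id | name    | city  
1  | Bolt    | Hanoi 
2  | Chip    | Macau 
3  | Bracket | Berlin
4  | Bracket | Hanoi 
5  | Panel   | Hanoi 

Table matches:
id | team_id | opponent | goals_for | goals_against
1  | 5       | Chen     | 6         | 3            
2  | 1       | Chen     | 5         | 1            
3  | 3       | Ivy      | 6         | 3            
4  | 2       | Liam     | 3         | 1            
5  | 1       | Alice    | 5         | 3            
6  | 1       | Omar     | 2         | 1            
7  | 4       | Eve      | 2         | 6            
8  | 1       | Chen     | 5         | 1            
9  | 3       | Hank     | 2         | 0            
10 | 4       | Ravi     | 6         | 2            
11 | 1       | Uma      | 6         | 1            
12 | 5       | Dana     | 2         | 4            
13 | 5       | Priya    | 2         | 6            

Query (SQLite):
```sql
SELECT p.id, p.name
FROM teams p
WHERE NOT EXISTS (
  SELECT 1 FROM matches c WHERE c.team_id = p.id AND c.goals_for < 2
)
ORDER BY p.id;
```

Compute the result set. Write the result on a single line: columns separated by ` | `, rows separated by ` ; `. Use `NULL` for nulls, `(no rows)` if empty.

1 | Bolt ; 2 | Chip ; 3 | Bracket ; 4 | Bracket ; 5 | Panel

For each teams row, check whether any matches with matching team_id has goals_for < 2.
Keep rows where that is false.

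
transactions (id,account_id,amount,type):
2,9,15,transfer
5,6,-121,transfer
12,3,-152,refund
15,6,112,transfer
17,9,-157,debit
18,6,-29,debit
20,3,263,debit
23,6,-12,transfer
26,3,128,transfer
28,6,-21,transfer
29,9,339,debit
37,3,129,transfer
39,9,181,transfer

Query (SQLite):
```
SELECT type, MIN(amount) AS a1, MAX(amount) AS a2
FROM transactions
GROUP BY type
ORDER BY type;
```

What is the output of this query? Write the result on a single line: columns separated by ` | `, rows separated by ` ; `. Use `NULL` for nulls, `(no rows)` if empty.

Group transactions by type.
Per group compute: MIN(amount), MAX(amount).
  debit: ids {17, 18, 20, 29} → MIN(amount)=-157, MAX(amount)=339
  refund: ids {12} → MIN(amount)=-152, MAX(amount)=-152
  transfer: ids {2, 5, 15, 23, 26, 28, 37, 39} → MIN(amount)=-121, MAX(amount)=181

debit | -157 | 339 ; refund | -152 | -152 ; transfer | -121 | 181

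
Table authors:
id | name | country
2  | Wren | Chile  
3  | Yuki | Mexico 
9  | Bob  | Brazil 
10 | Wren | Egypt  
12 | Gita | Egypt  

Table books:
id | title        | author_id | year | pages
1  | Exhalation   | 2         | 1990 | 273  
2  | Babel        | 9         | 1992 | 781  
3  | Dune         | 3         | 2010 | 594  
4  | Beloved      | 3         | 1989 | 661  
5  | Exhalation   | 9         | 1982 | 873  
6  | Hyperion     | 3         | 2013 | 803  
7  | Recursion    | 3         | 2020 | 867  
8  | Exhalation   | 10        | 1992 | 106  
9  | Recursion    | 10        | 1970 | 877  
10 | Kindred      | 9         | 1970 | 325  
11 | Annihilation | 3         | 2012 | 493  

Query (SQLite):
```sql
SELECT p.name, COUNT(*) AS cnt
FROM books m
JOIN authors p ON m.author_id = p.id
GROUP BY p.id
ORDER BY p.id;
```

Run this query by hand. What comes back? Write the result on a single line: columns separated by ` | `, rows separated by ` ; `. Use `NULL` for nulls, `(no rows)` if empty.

Join each books row to its authors via author_id.
Group joined rows by authors.id; compute COUNT(*) per group.
  2: ids {1} → COUNT(*)=1
  3: ids {3, 4, 6, 7, 11} → COUNT(*)=5
  9: ids {2, 5, 10} → COUNT(*)=3
  10: ids {8, 9} → COUNT(*)=2

Wren | 1 ; Yuki | 5 ; Bob | 3 ; Wren | 2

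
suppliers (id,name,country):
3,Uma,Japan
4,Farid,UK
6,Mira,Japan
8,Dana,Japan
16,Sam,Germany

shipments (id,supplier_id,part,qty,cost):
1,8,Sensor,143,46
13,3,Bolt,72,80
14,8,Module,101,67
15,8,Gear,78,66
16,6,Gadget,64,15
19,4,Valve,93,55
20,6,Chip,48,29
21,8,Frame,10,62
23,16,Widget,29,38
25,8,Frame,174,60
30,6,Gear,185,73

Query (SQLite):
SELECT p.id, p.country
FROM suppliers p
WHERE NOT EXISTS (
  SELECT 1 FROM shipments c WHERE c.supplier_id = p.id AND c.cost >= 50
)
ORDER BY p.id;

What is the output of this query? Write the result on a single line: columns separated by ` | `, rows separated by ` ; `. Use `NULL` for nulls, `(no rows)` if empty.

For each suppliers row, check whether any shipments with matching supplier_id has cost >= 50.
Keep rows where that is false.

16 | Germany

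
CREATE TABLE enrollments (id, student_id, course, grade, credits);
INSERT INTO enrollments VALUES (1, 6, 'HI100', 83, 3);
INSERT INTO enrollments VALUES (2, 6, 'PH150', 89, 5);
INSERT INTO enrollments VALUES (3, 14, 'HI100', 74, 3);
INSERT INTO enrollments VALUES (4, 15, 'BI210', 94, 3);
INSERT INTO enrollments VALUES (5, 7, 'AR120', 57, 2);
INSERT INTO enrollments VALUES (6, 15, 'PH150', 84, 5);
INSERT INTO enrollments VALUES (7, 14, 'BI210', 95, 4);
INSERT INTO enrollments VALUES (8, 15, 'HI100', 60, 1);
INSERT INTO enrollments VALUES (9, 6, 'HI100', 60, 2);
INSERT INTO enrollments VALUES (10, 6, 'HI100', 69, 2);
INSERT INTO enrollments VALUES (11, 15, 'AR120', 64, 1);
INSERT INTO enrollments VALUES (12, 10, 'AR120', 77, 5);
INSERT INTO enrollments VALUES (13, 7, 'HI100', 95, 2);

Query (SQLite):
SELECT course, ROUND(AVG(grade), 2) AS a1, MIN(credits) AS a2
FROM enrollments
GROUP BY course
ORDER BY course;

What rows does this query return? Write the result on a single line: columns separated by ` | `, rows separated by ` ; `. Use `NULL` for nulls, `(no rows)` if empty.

Group enrollments by course.
Per group compute: ROUND(AVG(grade), 2), MIN(credits).
  AR120: ids {5, 11, 12} → ROUND(AVG(grade), 2)=66, MIN(credits)=1
  BI210: ids {4, 7} → ROUND(AVG(grade), 2)=94.5, MIN(credits)=3
  HI100: ids {1, 3, 8, 9, 10, 13} → ROUND(AVG(grade), 2)=73.5, MIN(credits)=1
  PH150: ids {2, 6} → ROUND(AVG(grade), 2)=86.5, MIN(credits)=5

AR120 | 66 | 1 ; BI210 | 94.5 | 3 ; HI100 | 73.5 | 1 ; PH150 | 86.5 | 5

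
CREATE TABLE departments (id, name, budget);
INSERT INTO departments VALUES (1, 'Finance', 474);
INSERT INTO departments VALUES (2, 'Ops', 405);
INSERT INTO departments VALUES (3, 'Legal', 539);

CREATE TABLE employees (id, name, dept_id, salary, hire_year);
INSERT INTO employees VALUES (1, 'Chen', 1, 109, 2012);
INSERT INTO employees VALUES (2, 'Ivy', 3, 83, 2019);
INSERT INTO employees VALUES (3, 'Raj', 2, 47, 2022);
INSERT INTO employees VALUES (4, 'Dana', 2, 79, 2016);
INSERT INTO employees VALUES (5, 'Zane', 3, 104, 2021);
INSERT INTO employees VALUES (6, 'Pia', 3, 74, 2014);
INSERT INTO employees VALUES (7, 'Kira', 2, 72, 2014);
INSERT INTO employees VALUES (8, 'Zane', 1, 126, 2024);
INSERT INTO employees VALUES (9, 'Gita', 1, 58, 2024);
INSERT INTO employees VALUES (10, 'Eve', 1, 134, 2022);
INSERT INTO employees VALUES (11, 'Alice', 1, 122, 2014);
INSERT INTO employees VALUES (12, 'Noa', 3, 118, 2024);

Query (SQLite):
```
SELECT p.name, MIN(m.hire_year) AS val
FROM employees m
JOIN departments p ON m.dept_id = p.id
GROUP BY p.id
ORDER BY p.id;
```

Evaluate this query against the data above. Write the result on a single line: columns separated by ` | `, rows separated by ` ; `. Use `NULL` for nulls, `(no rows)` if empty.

Join each employees row to its departments via dept_id.
Group joined rows by departments.id; compute MIN(m.hire_year) per group.
  1: ids {1, 8, 9, 10, 11} → MIN(m.hire_year)=2012
  2: ids {3, 4, 7} → MIN(m.hire_year)=2014
  3: ids {2, 5, 6, 12} → MIN(m.hire_year)=2014

Finance | 2012 ; Ops | 2014 ; Legal | 2014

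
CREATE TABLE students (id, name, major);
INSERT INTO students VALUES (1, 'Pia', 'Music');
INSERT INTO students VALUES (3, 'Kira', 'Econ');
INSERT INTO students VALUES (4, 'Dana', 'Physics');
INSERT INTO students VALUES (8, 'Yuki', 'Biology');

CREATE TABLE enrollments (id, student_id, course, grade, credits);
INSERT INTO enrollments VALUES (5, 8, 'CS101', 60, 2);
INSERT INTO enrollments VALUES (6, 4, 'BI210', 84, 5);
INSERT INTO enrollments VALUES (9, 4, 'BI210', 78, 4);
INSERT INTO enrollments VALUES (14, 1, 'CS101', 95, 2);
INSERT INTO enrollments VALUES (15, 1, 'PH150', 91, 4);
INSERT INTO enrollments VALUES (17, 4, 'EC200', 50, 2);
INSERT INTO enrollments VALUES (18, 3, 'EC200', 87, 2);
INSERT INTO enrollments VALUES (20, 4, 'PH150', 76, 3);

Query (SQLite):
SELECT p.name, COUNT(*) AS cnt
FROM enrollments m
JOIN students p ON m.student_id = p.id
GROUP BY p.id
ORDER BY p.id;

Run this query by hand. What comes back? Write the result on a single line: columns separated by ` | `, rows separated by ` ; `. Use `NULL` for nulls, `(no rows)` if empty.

Pia | 2 ; Kira | 1 ; Dana | 4 ; Yuki | 1

Join each enrollments row to its students via student_id.
Group joined rows by students.id; compute COUNT(*) per group.
  1: ids {14, 15} → COUNT(*)=2
  3: ids {18} → COUNT(*)=1
  4: ids {6, 9, 17, 20} → COUNT(*)=4
  8: ids {5} → COUNT(*)=1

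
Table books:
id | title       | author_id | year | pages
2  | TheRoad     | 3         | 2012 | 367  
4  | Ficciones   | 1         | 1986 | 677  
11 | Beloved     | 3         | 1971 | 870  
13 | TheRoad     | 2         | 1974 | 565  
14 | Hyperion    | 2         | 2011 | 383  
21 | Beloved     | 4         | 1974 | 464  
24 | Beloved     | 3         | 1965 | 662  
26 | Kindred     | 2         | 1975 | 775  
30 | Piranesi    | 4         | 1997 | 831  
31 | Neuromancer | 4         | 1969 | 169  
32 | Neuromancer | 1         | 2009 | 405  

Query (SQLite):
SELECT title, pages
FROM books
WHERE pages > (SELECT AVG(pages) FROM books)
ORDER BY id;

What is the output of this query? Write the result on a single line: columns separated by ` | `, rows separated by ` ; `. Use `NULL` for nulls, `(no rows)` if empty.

Ficciones | 677 ; Beloved | 870 ; TheRoad | 565 ; Beloved | 662 ; Kindred | 775 ; Piranesi | 831

Scalar subquery: AVG(pages) over all books rows = 560.727273 (≈; comparison uses full precision).
Keep rows where pages > that value.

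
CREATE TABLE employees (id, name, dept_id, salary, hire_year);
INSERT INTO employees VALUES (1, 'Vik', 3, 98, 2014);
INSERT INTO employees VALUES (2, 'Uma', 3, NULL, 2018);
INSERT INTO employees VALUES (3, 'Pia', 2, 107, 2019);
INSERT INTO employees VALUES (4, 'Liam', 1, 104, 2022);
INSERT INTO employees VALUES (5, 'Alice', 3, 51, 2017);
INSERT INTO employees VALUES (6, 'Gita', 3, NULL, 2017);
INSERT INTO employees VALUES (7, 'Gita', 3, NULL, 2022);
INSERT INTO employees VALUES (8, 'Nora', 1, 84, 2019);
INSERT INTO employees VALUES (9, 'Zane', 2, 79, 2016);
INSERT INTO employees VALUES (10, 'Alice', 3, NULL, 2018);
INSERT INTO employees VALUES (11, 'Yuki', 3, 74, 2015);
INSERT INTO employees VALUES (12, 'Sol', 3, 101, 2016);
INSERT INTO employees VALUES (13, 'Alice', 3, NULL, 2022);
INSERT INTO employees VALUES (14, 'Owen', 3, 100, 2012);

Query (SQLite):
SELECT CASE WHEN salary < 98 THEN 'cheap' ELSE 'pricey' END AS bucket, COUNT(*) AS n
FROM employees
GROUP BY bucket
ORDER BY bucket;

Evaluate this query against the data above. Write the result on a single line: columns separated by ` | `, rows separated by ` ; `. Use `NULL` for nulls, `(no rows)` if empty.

cheap | 4 ; pricey | 10

Bucket rows by salary < 98 → 'cheap' else 'pricey'; count each bucket.
NULL < 98 is unknown, so NULL salary falls into ELSE → 'pricey'.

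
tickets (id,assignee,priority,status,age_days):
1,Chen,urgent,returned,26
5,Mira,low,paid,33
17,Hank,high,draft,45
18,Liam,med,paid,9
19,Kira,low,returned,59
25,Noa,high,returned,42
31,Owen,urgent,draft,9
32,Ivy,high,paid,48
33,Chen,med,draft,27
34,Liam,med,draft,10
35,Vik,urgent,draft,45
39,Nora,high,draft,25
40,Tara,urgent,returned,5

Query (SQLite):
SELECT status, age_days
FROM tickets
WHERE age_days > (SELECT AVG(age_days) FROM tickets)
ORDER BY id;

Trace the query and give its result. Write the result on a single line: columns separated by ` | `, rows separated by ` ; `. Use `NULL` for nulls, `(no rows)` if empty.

Scalar subquery: AVG(age_days) over all tickets rows = 29.461538 (≈; comparison uses full precision).
Keep rows where age_days > that value.

paid | 33 ; draft | 45 ; returned | 59 ; returned | 42 ; paid | 48 ; draft | 45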